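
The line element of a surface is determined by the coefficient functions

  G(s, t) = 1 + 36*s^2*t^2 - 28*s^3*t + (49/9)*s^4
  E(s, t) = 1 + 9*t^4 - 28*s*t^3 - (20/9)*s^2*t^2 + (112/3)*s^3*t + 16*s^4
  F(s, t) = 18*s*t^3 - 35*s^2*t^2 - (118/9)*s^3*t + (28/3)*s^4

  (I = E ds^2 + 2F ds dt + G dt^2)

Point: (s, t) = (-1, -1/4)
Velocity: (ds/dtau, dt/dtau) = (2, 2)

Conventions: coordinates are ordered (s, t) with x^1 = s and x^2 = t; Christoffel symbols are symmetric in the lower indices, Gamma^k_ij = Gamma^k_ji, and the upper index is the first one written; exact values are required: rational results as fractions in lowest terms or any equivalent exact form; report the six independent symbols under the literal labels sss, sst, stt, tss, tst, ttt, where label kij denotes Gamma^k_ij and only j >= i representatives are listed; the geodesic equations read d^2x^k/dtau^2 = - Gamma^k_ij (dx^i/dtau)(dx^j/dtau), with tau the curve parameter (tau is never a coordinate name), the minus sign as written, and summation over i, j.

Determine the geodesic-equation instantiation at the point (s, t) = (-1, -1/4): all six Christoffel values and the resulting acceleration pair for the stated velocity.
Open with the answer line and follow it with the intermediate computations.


Answer: Gamma_sss = -21032/12205, Gamma_sst = -36328/61025, Gamma_stt = 68832/61025, Gamma_tss = -704/2441, Gamma_tst = -1216/12205, Gamma_ttt = 2304/12205; accelerations (d^2s/dtau^2, d^2t/dtau^2) = (435936/61025, 14592/12205)

E = 59425/2304, F = 1195/288, G = 61/36 at the point
E_s = -13145/144, E_t = -4541/144, F_s = -749/32, F_t = 1961/72, G_s = -95/18, G_t = 10
EG - F^2 = 61025/2304;  g^inv = (2304/61025) * [[61/36, -1195/288], [-1195/288, 59425/2304]]
first-kind symbols [ij,l] = (1/2)(d_i g_jl + d_j g_il - d_l g_ij): [ss,s] = E_s/2 = -13145/288, [ss,t] = F_s - E_t/2 = -275/36, [st,s] = E_t/2 = -4541/288, [st,t] = G_s/2 = -95/36, [tt,s] = F_t - G_s/2 = 239/8, [tt,t] = G_t/2 = 5
Gamma^s_ij = (G*[ij,s] - F*[ij,t])/(EG - F^2), Gamma^t_ij = (E*[ij,t] - F*[ij,s])/(EG - F^2)
Gamma_sss = -21032/12205, Gamma_sst = -36328/61025, Gamma_stt = 68832/61025, Gamma_tss = -704/2441, Gamma_tst = -1216/12205, Gamma_ttt = 2304/12205
d^2s/dtau^2 = -(Gamma_sss*(2)^2 + 2*Gamma_sst*(2)*(2) + Gamma_stt*(2)^2) = 435936/61025
d^2t/dtau^2 = -(Gamma_tss*(2)^2 + 2*Gamma_tst*(2)*(2) + Gamma_ttt*(2)^2) = 14592/12205


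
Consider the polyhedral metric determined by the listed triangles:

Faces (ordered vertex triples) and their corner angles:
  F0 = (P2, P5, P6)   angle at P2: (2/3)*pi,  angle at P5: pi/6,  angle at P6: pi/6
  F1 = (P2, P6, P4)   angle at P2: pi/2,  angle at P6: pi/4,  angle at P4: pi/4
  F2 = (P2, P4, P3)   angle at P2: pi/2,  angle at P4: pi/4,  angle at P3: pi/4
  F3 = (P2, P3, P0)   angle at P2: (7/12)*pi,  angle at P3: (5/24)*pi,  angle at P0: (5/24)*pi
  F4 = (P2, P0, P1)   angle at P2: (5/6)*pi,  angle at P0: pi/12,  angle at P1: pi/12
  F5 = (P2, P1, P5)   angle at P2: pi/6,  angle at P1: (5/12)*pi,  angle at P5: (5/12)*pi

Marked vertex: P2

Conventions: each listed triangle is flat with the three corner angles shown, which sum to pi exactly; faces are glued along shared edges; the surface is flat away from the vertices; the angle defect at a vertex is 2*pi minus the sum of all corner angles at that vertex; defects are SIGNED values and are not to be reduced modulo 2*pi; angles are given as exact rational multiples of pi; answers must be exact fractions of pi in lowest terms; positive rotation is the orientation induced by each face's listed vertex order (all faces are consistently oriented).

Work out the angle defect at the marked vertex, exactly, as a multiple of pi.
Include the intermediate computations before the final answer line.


Sum of corner angles at P2: (13/4)*pi
defect = 2*pi - (13/4)*pi

Answer: defect(P2) = (-5/4)*pi


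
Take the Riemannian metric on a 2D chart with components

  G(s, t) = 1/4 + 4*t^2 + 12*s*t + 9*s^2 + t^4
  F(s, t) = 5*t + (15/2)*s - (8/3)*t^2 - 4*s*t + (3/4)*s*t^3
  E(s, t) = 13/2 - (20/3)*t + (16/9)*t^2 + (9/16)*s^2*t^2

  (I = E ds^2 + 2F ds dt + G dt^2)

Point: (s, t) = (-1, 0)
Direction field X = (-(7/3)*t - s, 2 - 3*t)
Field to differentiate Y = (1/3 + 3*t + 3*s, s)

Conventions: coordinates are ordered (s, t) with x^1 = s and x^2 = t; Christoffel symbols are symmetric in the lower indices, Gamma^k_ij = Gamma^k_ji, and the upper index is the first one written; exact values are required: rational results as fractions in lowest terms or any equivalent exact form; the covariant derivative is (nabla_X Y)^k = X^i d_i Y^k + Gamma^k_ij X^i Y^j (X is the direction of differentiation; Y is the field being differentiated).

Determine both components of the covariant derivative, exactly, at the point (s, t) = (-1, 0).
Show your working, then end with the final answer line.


E = 13/2, F = -15/2, G = 37/4 at the point
E_s = 0, E_t = -20/3, F_s = 15/2, F_t = 9, G_s = -18, G_t = -12
EG - F^2 = 31/8;  g^inv = (8/31) * [[37/4, 15/2], [15/2, 13/2]]
first-kind symbols [ij,l] = (1/2)(d_i g_jl + d_j g_il - d_l g_ij): [ss,s] = E_s/2 = 0, [ss,t] = F_s - E_t/2 = 65/6, [st,s] = E_t/2 = -10/3, [st,t] = G_s/2 = -9, [tt,s] = F_t - G_s/2 = 18, [tt,t] = G_t/2 = -6
Gamma^s_ij = (G*[ij,s] - F*[ij,t])/(EG - F^2), Gamma^t_ij = (E*[ij,t] - F*[ij,s])/(EG - F^2)
Gamma_sss = 650/31, Gamma_sst = -2360/93, Gamma_stt = 972/31, Gamma_tss = 1690/93, Gamma_tst = -668/31, Gamma_ttt = 768/31
X = (1, 2), Y = (-8/3, -1) at the point

Answer: (nabla_X Y)^s = 14255/279, (nabla_X Y)^t = 11011/279


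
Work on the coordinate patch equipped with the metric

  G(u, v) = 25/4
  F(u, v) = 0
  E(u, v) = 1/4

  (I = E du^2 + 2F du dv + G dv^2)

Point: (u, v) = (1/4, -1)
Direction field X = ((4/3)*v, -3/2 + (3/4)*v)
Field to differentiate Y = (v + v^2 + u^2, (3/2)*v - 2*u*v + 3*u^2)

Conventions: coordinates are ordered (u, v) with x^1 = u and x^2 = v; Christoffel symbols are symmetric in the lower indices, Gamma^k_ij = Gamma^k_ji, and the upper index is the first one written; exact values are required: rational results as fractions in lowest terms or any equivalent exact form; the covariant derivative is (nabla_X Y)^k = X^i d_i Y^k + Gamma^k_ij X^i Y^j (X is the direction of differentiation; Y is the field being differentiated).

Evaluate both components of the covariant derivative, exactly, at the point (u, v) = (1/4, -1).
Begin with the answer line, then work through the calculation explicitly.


Answer: (nabla_X Y)^u = 19/12, (nabla_X Y)^v = -83/12

E = 1/4, F = 0, G = 25/4 at the point
E_u = 0, E_v = 0, F_u = 0, F_v = 0, G_u = 0, G_v = 0
EG - F^2 = 25/16;  g^inv = (16/25) * [[25/4, 0], [0, 1/4]]
first-kind symbols [ij,l] = (1/2)(d_i g_jl + d_j g_il - d_l g_ij): [uu,u] = E_u/2 = 0, [uu,v] = F_u - E_v/2 = 0, [uv,u] = E_v/2 = 0, [uv,v] = G_u/2 = 0, [vv,u] = F_v - G_u/2 = 0, [vv,v] = G_v/2 = 0
Gamma^u_ij = (G*[ij,u] - F*[ij,v])/(EG - F^2), Gamma^v_ij = (E*[ij,v] - F*[ij,u])/(EG - F^2)
Gamma_uuu = 0, Gamma_uuv = 0, Gamma_uvv = 0, Gamma_vuu = 0, Gamma_vuv = 0, Gamma_vvv = 0
X = (-4/3, -9/4), Y = (1/16, -13/16) at the point


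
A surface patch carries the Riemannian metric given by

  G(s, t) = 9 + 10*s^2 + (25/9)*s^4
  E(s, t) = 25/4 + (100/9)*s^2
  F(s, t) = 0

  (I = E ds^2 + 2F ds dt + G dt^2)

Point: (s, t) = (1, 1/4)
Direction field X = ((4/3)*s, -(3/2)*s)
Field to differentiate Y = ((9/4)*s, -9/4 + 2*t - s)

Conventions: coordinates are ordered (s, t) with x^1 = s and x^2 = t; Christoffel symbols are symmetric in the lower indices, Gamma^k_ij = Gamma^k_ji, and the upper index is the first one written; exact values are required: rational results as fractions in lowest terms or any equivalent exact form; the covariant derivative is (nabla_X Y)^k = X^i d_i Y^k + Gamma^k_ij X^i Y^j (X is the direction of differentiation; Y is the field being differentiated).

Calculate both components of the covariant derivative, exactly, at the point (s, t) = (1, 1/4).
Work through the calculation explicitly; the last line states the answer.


E = 625/36, F = 0, G = 196/9 at the point
E_s = 200/9, E_t = 0, F_s = 0, F_t = 0, G_s = 280/9, G_t = 0
EG - F^2 = 30625/81;  g^inv = (81/30625) * [[196/9, 0], [0, 625/36]]
first-kind symbols [ij,l] = (1/2)(d_i g_jl + d_j g_il - d_l g_ij): [ss,s] = E_s/2 = 100/9, [ss,t] = F_s - E_t/2 = 0, [st,s] = E_t/2 = 0, [st,t] = G_s/2 = 140/9, [tt,s] = F_t - G_s/2 = -140/9, [tt,t] = G_t/2 = 0
Gamma^s_ij = (G*[ij,s] - F*[ij,t])/(EG - F^2), Gamma^t_ij = (E*[ij,t] - F*[ij,s])/(EG - F^2)
Gamma_sss = 16/25, Gamma_sst = 0, Gamma_stt = -112/125, Gamma_tss = 0, Gamma_tst = 5/7, Gamma_ttt = 0
X = (4/3, -3/2), Y = (9/4, -11/4) at the point

Answer: (nabla_X Y)^s = 153/125, (nabla_X Y)^t = -1573/168


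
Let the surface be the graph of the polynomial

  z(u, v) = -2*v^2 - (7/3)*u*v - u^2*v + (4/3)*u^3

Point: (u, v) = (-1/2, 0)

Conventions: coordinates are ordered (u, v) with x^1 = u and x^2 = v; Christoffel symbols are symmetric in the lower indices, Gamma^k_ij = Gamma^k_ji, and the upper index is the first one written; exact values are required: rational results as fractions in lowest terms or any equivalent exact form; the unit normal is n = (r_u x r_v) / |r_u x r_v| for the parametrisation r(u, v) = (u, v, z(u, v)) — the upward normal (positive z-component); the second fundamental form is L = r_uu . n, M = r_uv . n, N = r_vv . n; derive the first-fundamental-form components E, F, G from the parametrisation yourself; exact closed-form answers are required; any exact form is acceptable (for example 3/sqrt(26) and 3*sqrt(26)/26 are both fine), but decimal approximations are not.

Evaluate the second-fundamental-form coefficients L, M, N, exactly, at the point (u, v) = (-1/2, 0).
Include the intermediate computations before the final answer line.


z_u = 1, z_v = 11/12, z_uu = -4, z_uv = -4/3, z_vv = -4
E = 2, F = 11/12, G = 265/144; answer radicand W^2 = 409/144
unnormalised second-form numerators: l = -4, m = -4/3, n = -4; L = l/sqrt(409/144), and similarly M = m/sqrt(W^2), N = n/sqrt(W^2)

Answer: L = -48*sqrt(409)/409, M = -16*sqrt(409)/409, N = -48*sqrt(409)/409


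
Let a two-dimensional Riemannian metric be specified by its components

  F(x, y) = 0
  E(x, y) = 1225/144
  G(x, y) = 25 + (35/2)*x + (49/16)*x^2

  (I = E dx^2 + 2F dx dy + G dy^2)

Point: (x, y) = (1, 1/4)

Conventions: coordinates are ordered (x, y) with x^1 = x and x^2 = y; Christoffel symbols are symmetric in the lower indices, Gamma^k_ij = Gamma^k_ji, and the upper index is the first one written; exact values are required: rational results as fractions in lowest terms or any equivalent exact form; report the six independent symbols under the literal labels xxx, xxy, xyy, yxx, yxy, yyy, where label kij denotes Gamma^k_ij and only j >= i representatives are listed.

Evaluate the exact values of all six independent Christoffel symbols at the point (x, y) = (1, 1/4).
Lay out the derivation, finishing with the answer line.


E = 1225/144, F = 0, G = 729/16 at the point
E_x = 0, E_y = 0, F_x = 0, F_y = 0, G_x = 189/8, G_y = 0
EG - F^2 = 99225/256;  g^inv = (256/99225) * [[729/16, 0], [0, 1225/144]]
first-kind symbols [ij,l] = (1/2)(d_i g_jl + d_j g_il - d_l g_ij): [xx,x] = E_x/2 = 0, [xx,y] = F_x - E_y/2 = 0, [xy,x] = E_y/2 = 0, [xy,y] = G_x/2 = 189/16, [yy,x] = F_y - G_x/2 = -189/16, [yy,y] = G_y/2 = 0
Gamma^x_ij = (G*[ij,x] - F*[ij,y])/(EG - F^2), Gamma^y_ij = (E*[ij,y] - F*[ij,x])/(EG - F^2)

Answer: Gamma_xxx = 0, Gamma_xxy = 0, Gamma_xyy = -243/175, Gamma_yxx = 0, Gamma_yxy = 7/27, Gamma_yyy = 0


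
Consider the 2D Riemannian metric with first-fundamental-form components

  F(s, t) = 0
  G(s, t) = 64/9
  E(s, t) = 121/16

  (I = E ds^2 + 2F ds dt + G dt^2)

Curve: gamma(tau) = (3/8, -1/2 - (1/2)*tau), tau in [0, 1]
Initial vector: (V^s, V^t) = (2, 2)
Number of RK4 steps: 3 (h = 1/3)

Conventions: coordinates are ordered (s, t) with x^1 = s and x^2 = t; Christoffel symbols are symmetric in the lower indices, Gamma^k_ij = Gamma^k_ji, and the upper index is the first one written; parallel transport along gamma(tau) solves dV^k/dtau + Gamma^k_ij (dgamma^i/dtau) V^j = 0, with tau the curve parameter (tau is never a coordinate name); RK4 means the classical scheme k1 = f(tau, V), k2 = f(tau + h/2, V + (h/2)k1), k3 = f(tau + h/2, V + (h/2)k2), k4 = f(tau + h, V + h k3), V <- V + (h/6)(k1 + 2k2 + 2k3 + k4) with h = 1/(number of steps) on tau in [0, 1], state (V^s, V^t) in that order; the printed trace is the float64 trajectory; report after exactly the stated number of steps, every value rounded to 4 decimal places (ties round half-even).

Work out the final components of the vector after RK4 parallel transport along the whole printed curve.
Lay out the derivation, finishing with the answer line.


gamma'(tau) = (0, -1/2); f(tau, V)^k = -Gamma^k_ij(gamma(tau)) gamma'^i(tau) V^j; h = 1/3; intermediate values shown to 6 dp
curve data and Christoffel symbols at the stage parameters:
  tau = 0.000000: gamma = (0.375000, -0.500000), gamma' = (0.000000, -0.500000); Gamma_sss = 0.000000, Gamma_sst = 0.000000, Gamma_stt = 0.000000, Gamma_tss = 0.000000, Gamma_tst = 0.000000, Gamma_ttt = 0.000000
  tau = 0.166667: gamma = (0.375000, -0.583333), gamma' = (0.000000, -0.500000); Gamma_sss = 0.000000, Gamma_sst = 0.000000, Gamma_stt = 0.000000, Gamma_tss = 0.000000, Gamma_tst = 0.000000, Gamma_ttt = 0.000000
  tau = 0.333333: gamma = (0.375000, -0.666667), gamma' = (0.000000, -0.500000); Gamma_sss = 0.000000, Gamma_sst = 0.000000, Gamma_stt = 0.000000, Gamma_tss = 0.000000, Gamma_tst = 0.000000, Gamma_ttt = 0.000000
  tau = 0.500000: gamma = (0.375000, -0.750000), gamma' = (0.000000, -0.500000); Gamma_sss = 0.000000, Gamma_sst = 0.000000, Gamma_stt = 0.000000, Gamma_tss = 0.000000, Gamma_tst = 0.000000, Gamma_ttt = 0.000000
  tau = 0.666667: gamma = (0.375000, -0.833333), gamma' = (0.000000, -0.500000); Gamma_sss = 0.000000, Gamma_sst = 0.000000, Gamma_stt = 0.000000, Gamma_tss = 0.000000, Gamma_tst = 0.000000, Gamma_ttt = 0.000000
  tau = 0.833333: gamma = (0.375000, -0.916667), gamma' = (0.000000, -0.500000); Gamma_sss = 0.000000, Gamma_sst = 0.000000, Gamma_stt = 0.000000, Gamma_tss = 0.000000, Gamma_tst = 0.000000, Gamma_ttt = 0.000000
  tau = 1.000000: gamma = (0.375000, -1.000000), gamma' = (0.000000, -0.500000); Gamma_sss = 0.000000, Gamma_sst = 0.000000, Gamma_stt = 0.000000, Gamma_tss = 0.000000, Gamma_tst = 0.000000, Gamma_ttt = 0.000000
step 0: V^s = 2.0000, V^t = 2.0000
step 1: k1 = (0.000000, 0.000000), k2 = (0.000000, 0.000000), k3 = (0.000000, 0.000000), k4 = (0.000000, 0.000000); V <- V + (h/6)(k1 + 2k2 + 2k3 + k4): V^s = 2.0000, V^t = 2.0000
step 2: k1 = (0.000000, 0.000000), k2 = (0.000000, 0.000000), k3 = (0.000000, 0.000000), k4 = (0.000000, 0.000000); V <- V + (h/6)(k1 + 2k2 + 2k3 + k4): V^s = 2.0000, V^t = 2.0000
step 3: k1 = (0.000000, 0.000000), k2 = (0.000000, 0.000000), k3 = (0.000000, 0.000000), k4 = (0.000000, 0.000000); V <- V + (h/6)(k1 + 2k2 + 2k3 + k4): V^s = 2.0000, V^t = 2.0000

Answer: V^s = 2.0000, V^t = 2.0000


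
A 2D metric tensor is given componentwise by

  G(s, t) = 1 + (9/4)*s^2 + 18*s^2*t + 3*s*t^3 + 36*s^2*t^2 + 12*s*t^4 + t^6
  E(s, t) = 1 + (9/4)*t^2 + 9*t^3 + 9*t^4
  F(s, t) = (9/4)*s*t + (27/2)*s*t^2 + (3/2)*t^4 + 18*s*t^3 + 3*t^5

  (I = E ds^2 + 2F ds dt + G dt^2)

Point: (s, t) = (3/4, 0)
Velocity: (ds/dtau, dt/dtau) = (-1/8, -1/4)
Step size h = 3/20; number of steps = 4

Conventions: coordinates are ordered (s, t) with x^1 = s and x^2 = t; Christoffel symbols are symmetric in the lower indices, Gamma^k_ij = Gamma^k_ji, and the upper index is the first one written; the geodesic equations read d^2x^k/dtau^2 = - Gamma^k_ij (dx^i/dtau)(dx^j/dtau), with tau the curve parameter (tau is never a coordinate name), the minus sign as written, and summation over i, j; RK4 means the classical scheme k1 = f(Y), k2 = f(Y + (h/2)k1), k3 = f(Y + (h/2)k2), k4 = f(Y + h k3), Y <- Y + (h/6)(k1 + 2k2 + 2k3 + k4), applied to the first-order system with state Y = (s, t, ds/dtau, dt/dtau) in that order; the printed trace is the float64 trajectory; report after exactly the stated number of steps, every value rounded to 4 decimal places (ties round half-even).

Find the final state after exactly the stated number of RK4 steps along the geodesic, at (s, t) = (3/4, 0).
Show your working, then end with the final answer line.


f(Y) = (ds/dtau, dt/dtau, -Gamma^s_ij Y'^i Y'^j, -Gamma^t_ij Y'^i Y'^j) with the Gammas evaluated at the stage position; h = 0.150000; intermediate values shown to 6 dp
step 0: s = 0.7500, t = 0.0000, ds/dtau = -0.1250, dt/dtau = -0.2500
step 1:
  k1: at (s, t) = (0.750000, 0.000000), (ds/dtau, dt/dtau) = (-0.125000, -0.250000); Gamma_sss = 0.000000, Gamma_sst = 0.000000, Gamma_stt = 0.000000, Gamma_tss = 0.000000, Gamma_tst = 0.744828, Gamma_ttt = 2.234483; k1 = (-0.125000, -0.250000, 0.000000, -0.186207)
  k2: at (s, t) = (0.740625, -0.018750), (ds/dtau, dt/dtau) = (-0.125000, -0.263966); Gamma_sss = 0.000000, Gamma_sst = -0.018262, Gamma_stt = -0.058502, Gamma_tss = 0.000000, Gamma_tst = 0.693246, Gamma_ttt = 2.220787; k2 = (-0.125000, -0.263966, 0.005281, -0.200488)
  k3: at (s, t) = (0.740625, -0.019797), (ds/dtau, dt/dtau) = (-0.124604, -0.265037); Gamma_sss = 0.000000, Gamma_sst = -0.019242, Gamma_stt = -0.061922, Gamma_tss = 0.000000, Gamma_tst = 0.690156, Gamma_ttt = 2.221008; k3 = (-0.124604, -0.265037, 0.005621, -0.201598)
  k4: at (s, t) = (0.731309, -0.039755), (ds/dtau, dt/dtau) = (-0.124157, -0.280240); Gamma_sss = 0.000000, Gamma_sst = -0.037350, Gamma_stt = -0.130056, Gamma_tss = 0.000000, Gamma_tst = 0.627663, Gamma_ttt = 2.185607; k4 = (-0.124157, -0.280240, 0.012813, -0.215322)
  Y <- Y + (h/6)(k1 + 2k2 + 2k3 + k4): s = 0.7313, t = -0.0397, ds/dtau = -0.1241, dt/dtau = -0.2801
step 2:
  k1: at (s, t) = (0.731291, -0.039706), (ds/dtau, dt/dtau) = (-0.124135, -0.280142); Gamma_sss = 0.000000, Gamma_sst = -0.037309, Gamma_stt = -0.129881, Gamma_tss = 0.000000, Gamma_tst = 0.627823, Gamma_ttt = 2.185591; k1 = (-0.124135, -0.280142, 0.012788, -0.215190)
  k2: at (s, t) = (0.721981, -0.060717), (ds/dtau, dt/dtau) = (-0.123175, -0.296282); Gamma_sss = 0.000000, Gamma_sst = -0.054144, Gamma_stt = -0.207049, Gamma_tss = 0.000000, Gamma_tst = 0.554688, Gamma_ttt = 2.121143; k2 = (-0.123175, -0.296282, 0.022127, -0.226686)
  k3: at (s, t) = (0.722053, -0.061927), (ds/dtau, dt/dtau) = (-0.122475, -0.297144); Gamma_sss = 0.000000, Gamma_sst = -0.054989, Gamma_stt = -0.211677, Gamma_tss = 0.000000, Gamma_tst = 0.550362, Gamma_ttt = 2.118574; k3 = (-0.122475, -0.297144, 0.022692, -0.227117)
  k4: at (s, t) = (0.712920, -0.084278), (ds/dtau, dt/dtau) = (-0.120731, -0.314210); Gamma_sss = 0.000000, Gamma_sst = -0.069090, Gamma_stt = -0.298697, Gamma_tss = 0.000000, Gamma_tst = 0.465567, Gamma_ttt = 2.012797; k4 = (-0.120731, -0.314210, 0.034732, -0.234042)
  Y <- Y + (h/6)(k1 + 2k2 + 2k3 + k4): s = 0.7129, t = -0.0842, ds/dtau = -0.1207, dt/dtau = -0.3141
step 3:
  k1: at (s, t) = (0.712887, -0.084236), (ds/dtau, dt/dtau) = (-0.120706, -0.314063); Gamma_sss = 0.000000, Gamma_sst = -0.069071, Gamma_stt = -0.298526, Gamma_tss = 0.000000, Gamma_tst = 0.465719, Gamma_ttt = 2.012846; k1 = (-0.120706, -0.314063, 0.034682, -0.233849)
  k2: at (s, t) = (0.703834, -0.107791), (ds/dtau, dt/dtau) = (-0.118104, -0.331602); Gamma_sss = 0.000000, Gamma_sst = -0.078690, Gamma_stt = -0.392675, Gamma_tss = 0.000000, Gamma_tst = 0.371827, Gamma_ttt = 1.855470; k2 = (-0.118104, -0.331602, 0.049342, -0.233152)
  k3: at (s, t) = (0.704029, -0.109106), (ds/dtau, dt/dtau) = (-0.117005, -0.331550); Gamma_sss = 0.000000, Gamma_sst = -0.079005, Gamma_stt = -0.398118, Gamma_tss = 0.000000, Gamma_tst = 0.366700, Gamma_ttt = 1.847847; k3 = (-0.117005, -0.331550, 0.049893, -0.231576)
  k4: at (s, t) = (0.695336, -0.133969), (ds/dtau, dt/dtau) = (-0.113222, -0.348800); Gamma_sss = 0.000000, Gamma_sst = -0.081694, Gamma_stt = -0.495883, Gamma_tss = 0.000000, Gamma_tst = 0.267489, Gamma_ttt = 1.623659; k4 = (-0.113222, -0.348800, 0.066782, -0.218664)
  Y <- Y + (h/6)(k1 + 2k2 + 2k3 + k4): s = 0.6953, t = -0.1340, ds/dtau = -0.1132, dt/dtau = -0.3486
step 4:
  k1: at (s, t) = (0.695283, -0.133965), (ds/dtau, dt/dtau) = (-0.113207, -0.348613); Gamma_sss = 0.000000, Gamma_sst = -0.081697, Gamma_stt = -0.495846, Gamma_tss = 0.000000, Gamma_tst = 0.267489, Gamma_ttt = 1.623489; k1 = (-0.113207, -0.348613, 0.066709, -0.218417)
  k2: at (s, t) = (0.686793, -0.160111), (ds/dtau, dt/dtau) = (-0.108204, -0.364994); Gamma_sss = 0.000000, Gamma_sst = -0.075852, Gamma_stt = -0.590361, Gamma_tss = 0.000000, Gamma_tst = 0.170188, Gamma_ttt = 1.324586; k2 = (-0.108204, -0.364994, 0.084640, -0.189905)
  k3: at (s, t) = (0.687168, -0.161340), (ds/dtau, dt/dtau) = (-0.106859, -0.362856); Gamma_sss = 0.000000, Gamma_sst = -0.075337, Gamma_stt = -0.594965, Gamma_tss = 0.000000, Gamma_tst = 0.166075, Gamma_ttt = 1.311559; k3 = (-0.106859, -0.362856, 0.084178, -0.185564)
  k4: at (s, t) = (0.679254, -0.188394), (ds/dtau, dt/dtau) = (-0.100581, -0.376447); Gamma_sss = 0.000000, Gamma_sst = -0.059683, Gamma_stt = -0.675236, Gamma_tss = 0.000000, Gamma_tst = 0.082821, Gamma_ttt = 0.937018; k4 = (-0.100581, -0.376447, 0.100209, -0.139059)
  Y <- Y + (h/6)(k1 + 2k2 + 2k3 + k4): s = 0.6792, t = -0.1885, ds/dtau = -0.1006, dt/dtau = -0.3763

Answer: s = 0.6792, t = -0.1885, ds/dtau = -0.1006, dt/dtau = -0.3763


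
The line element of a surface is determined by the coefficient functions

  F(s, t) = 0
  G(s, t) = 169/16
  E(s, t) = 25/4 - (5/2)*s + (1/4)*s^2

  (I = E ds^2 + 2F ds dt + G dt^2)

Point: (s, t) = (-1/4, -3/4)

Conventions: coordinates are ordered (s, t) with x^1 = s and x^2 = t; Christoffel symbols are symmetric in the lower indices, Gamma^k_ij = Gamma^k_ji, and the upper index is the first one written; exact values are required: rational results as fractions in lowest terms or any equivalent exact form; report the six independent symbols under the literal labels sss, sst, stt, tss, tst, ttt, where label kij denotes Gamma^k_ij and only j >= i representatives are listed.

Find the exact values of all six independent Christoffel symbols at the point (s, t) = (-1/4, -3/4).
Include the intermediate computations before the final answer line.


E = 441/64, F = 0, G = 169/16 at the point
E_s = -21/8, E_t = 0, F_s = 0, F_t = 0, G_s = 0, G_t = 0
EG - F^2 = 74529/1024;  g^inv = (1024/74529) * [[169/16, 0], [0, 441/64]]
first-kind symbols [ij,l] = (1/2)(d_i g_jl + d_j g_il - d_l g_ij): [ss,s] = E_s/2 = -21/16, [ss,t] = F_s - E_t/2 = 0, [st,s] = E_t/2 = 0, [st,t] = G_s/2 = 0, [tt,s] = F_t - G_s/2 = 0, [tt,t] = G_t/2 = 0
Gamma^s_ij = (G*[ij,s] - F*[ij,t])/(EG - F^2), Gamma^t_ij = (E*[ij,t] - F*[ij,s])/(EG - F^2)

Answer: Gamma_sss = -4/21, Gamma_sst = 0, Gamma_stt = 0, Gamma_tss = 0, Gamma_tst = 0, Gamma_ttt = 0


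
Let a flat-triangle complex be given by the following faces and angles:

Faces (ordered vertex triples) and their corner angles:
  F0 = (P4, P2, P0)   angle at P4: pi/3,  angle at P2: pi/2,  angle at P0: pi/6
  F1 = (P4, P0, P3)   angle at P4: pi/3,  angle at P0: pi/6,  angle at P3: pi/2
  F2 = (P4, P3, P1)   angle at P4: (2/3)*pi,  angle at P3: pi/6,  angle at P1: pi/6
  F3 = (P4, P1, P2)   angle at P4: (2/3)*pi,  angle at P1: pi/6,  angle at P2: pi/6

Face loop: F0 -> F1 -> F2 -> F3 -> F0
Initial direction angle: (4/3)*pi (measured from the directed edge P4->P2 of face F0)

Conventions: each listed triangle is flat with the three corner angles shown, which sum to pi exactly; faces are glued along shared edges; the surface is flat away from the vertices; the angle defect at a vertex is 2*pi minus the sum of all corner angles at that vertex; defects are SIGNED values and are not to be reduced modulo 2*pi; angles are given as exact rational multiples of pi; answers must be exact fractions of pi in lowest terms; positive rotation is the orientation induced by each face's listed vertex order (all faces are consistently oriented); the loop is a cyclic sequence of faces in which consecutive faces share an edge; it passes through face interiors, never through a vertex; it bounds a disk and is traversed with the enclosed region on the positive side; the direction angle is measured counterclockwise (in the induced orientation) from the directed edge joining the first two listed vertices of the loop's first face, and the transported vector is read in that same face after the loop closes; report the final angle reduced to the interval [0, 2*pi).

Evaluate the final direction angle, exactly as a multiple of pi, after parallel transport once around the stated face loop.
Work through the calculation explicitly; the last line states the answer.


enclosed vertex P4: corner angles sum to 2*pi, defect = 2*pi - 2*pi = 0
adding the enclosed defects to the starting angle (mod 2*pi, induced orientation) gives the holonomy
final angle = (4/3)*pi + 0 = (4/3)*pi (mod 2*pi)

Answer: final direction angle = (4/3)*pi


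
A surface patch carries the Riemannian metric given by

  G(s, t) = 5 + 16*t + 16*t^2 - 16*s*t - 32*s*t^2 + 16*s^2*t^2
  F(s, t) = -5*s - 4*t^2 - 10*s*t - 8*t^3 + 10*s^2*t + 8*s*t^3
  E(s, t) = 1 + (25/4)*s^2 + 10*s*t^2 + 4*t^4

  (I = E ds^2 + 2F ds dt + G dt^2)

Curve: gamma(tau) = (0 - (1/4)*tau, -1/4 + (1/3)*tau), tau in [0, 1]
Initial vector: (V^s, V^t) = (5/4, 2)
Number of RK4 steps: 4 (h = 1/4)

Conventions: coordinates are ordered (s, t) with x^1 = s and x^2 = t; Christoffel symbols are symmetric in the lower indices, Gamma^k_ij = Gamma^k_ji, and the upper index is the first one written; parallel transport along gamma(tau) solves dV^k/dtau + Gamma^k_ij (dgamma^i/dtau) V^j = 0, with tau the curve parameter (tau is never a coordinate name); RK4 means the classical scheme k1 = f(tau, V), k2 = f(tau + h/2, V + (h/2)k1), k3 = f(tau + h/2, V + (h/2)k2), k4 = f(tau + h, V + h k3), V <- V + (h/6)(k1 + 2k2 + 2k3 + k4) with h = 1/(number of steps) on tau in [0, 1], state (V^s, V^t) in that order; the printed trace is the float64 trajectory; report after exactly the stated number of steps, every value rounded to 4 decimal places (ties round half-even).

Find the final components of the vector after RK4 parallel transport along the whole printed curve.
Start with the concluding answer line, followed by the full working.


Answer: V^s = 1.1094, V^t = 0.8190

gamma'(tau) = (-1/4, 1/3); f(tau, V)^k = -Gamma^k_ij(gamma(tau)) gamma'^i(tau) V^j; h = 1/4; intermediate values shown to 6 dp
curve data and Christoffel symbols at the stage parameters:
  tau = 0.000000: gamma = (0.000000, -0.250000), gamma' = (-0.250000, 0.333333); Gamma_sss = 0.155039, Gamma_sst = -0.062016, Gamma_stt = -0.248062, Gamma_tss = -1.240310, Gamma_tst = 0.496124, Gamma_ttt = 1.984496
  tau = 0.125000: gamma = (-0.031250, -0.208333), gamma' = (-0.250000, 0.333333); Gamma_sss = 0.009431, Gamma_sst = -0.003144, Gamma_stt = -0.015561, Gamma_tss = -1.239217, Gamma_tst = 0.413072, Gamma_ttt = 2.044708
  tau = 0.250000: gamma = (-0.062500, -0.166667), gamma' = (-0.250000, 0.333333); Gamma_sss = -0.093983, Gamma_sst = 0.025062, Gamma_stt = 0.159770, Gamma_tss = -1.205569, Gamma_tst = 0.321485, Gamma_ttt = 2.049467
  tau = 0.375000: gamma = (-0.093750, -0.125000), gamma' = (-0.250000, 0.333333); Gamma_sss = -0.161066, Gamma_sst = 0.032213, Gamma_stt = 0.281865, Gamma_tss = -1.152238, Gamma_tst = 0.230448, Gamma_ttt = 2.016416
  tau = 0.500000: gamma = (-0.125000, -0.083333), gamma' = (-0.250000, 0.333333); Gamma_sss = -0.200153, Gamma_sst = 0.026687, Gamma_stt = 0.360275, Gamma_tss = -1.089202, Gamma_tst = 0.145227, Gamma_ttt = 1.960564
  tau = 0.625000: gamma = (-0.156250, -0.041667), gamma' = (-0.250000, 0.333333); Gamma_sss = -0.219167, Gamma_sst = 0.014611, Gamma_stt = 0.405458, Gamma_tss = -1.023106, Gamma_tst = 0.068207, Gamma_ttt = 1.892745
  tau = 0.750000: gamma = (-0.187500, 0.000000), gamma' = (-0.250000, 0.333333); Gamma_sss = -0.224509, Gamma_sst = 0.000000, Gamma_stt = 0.426567, Gamma_tss = -0.957905, Gamma_tst = 0.000000, Gamma_ttt = 1.820019
  tau = 0.875000: gamma = (-0.218750, 0.041667), gamma' = (-0.250000, 0.333333); Gamma_sss = -0.220930, Gamma_sst = -0.014729, Gamma_stt = 0.430813, Gamma_tss = -0.895718, Gamma_tst = -0.059715, Gamma_ttt = 1.746650
  tau = 1.000000: gamma = (-0.250000, 0.083333), gamma' = (-0.250000, 0.333333); Gamma_sss = -0.211787, Gamma_sst = -0.028238, Gamma_stt = 0.423575, Gamma_tss = -0.837523, Gamma_tst = -0.111670, Gamma_ttt = 1.675045
step 0: V^s = 1.2500, V^t = 2.0000
step 1: k1 = (0.208656, -1.669251), k2 = (0.012230, -1.606976), k3 = (0.012180, -1.600490), k4 = (-0.115089, -1.476317); V <- V + (h/6)(k1 + 2k2 + 2k3 + k4): V^s = 1.2559, V^t = 1.6016
step 2: k1 = (-0.115264, -1.478563), k2 = (-0.185030, -1.323679), k3 = (-0.186249, -1.332395), k4 = (-0.215151, -1.170823); V <- V + (h/6)(k1 + 2k2 + 2k3 + k4): V^s = 1.2112, V^t = 1.2699
step 3: k1 = (-0.215416, -1.172262), k2 = (-0.218383, -1.019445), k3 = (-0.220872, -1.031068), k4 = (-0.208800, -0.890879); V <- V + (h/6)(k1 + 2k2 + 2k3 + k4): V^s = 1.1569, V^t = 1.0131
step 4: k1 = (-0.208984, -0.891666), k2 = (-0.189702, -0.769112), k3 = (-0.192080, -0.778752), k4 = (-0.169603, -0.670702); V <- V + (h/6)(k1 + 2k2 + 2k3 + k4): V^s = 1.1094, V^t = 0.8190


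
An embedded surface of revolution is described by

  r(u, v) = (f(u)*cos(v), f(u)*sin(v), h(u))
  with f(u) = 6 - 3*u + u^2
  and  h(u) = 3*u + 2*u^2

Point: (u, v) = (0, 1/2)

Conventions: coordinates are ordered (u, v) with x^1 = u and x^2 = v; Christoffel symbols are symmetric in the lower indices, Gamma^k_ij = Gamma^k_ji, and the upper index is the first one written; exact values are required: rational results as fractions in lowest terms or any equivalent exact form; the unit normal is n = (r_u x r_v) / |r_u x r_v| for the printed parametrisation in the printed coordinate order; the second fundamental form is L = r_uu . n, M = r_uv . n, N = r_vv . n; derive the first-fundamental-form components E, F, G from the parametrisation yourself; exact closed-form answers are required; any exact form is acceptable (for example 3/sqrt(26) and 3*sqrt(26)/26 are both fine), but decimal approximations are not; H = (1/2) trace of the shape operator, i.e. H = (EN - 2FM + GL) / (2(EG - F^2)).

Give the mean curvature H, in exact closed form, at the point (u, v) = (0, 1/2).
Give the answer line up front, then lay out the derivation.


Answer: H = -sqrt(2)/24

f = 6, f' = -3, f'' = 2, h' = 3, h'' = 4
E = 18, F = 0, G = 36; answer radicand W^2 = 18
unnormalised second-form numerators: l = -18, m = 0, n = 18; L = l/sqrt(18), and similarly M = m/sqrt(W^2), N = n/sqrt(W^2)
H = (E*n - 2*F*m + G*l) / (2*(EG - F^2)*sqrt(W^2)); E*n - 2*F*m + G*l = -324, EG - F^2 = 648, so H = (-1/4)/sqrt(18)


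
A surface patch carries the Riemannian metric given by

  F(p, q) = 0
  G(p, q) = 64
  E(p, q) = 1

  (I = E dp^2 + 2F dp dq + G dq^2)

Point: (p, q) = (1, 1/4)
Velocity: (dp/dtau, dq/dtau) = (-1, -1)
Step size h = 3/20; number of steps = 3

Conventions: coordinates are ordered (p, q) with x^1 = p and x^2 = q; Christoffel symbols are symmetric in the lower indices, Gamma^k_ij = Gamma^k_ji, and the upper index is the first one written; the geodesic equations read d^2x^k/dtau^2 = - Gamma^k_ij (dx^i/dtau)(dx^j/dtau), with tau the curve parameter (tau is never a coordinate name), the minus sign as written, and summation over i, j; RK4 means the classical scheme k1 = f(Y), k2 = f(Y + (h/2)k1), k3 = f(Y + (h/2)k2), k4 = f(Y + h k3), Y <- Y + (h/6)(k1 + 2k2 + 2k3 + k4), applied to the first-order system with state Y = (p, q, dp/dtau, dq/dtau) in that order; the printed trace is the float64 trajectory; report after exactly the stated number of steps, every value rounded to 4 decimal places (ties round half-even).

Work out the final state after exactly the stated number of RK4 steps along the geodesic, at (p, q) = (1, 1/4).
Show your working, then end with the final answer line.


f(Y) = (dp/dtau, dq/dtau, -Gamma^p_ij Y'^i Y'^j, -Gamma^q_ij Y'^i Y'^j) with the Gammas evaluated at the stage position; h = 0.150000; intermediate values shown to 6 dp
step 0: p = 1.0000, q = 0.2500, dp/dtau = -1.0000, dq/dtau = -1.0000
step 1:
  k1: at (p, q) = (1.000000, 0.250000), (dp/dtau, dq/dtau) = (-1.000000, -1.000000); Gamma_ppp = 0.000000, Gamma_ppq = 0.000000, Gamma_pqq = 0.000000, Gamma_qpp = 0.000000, Gamma_qpq = 0.000000, Gamma_qqq = 0.000000; k1 = (-1.000000, -1.000000, 0.000000, 0.000000)
  k2: at (p, q) = (0.925000, 0.175000), (dp/dtau, dq/dtau) = (-1.000000, -1.000000); Gamma_ppp = 0.000000, Gamma_ppq = 0.000000, Gamma_pqq = 0.000000, Gamma_qpp = 0.000000, Gamma_qpq = 0.000000, Gamma_qqq = 0.000000; k2 = (-1.000000, -1.000000, 0.000000, 0.000000)
  k3: at (p, q) = (0.925000, 0.175000), (dp/dtau, dq/dtau) = (-1.000000, -1.000000); Gamma_ppp = 0.000000, Gamma_ppq = 0.000000, Gamma_pqq = 0.000000, Gamma_qpp = 0.000000, Gamma_qpq = 0.000000, Gamma_qqq = 0.000000; k3 = (-1.000000, -1.000000, 0.000000, 0.000000)
  k4: at (p, q) = (0.850000, 0.100000), (dp/dtau, dq/dtau) = (-1.000000, -1.000000); Gamma_ppp = 0.000000, Gamma_ppq = 0.000000, Gamma_pqq = 0.000000, Gamma_qpp = 0.000000, Gamma_qpq = 0.000000, Gamma_qqq = 0.000000; k4 = (-1.000000, -1.000000, 0.000000, 0.000000)
  Y <- Y + (h/6)(k1 + 2k2 + 2k3 + k4): p = 0.8500, q = 0.1000, dp/dtau = -1.0000, dq/dtau = -1.0000
step 2:
  k1: at (p, q) = (0.850000, 0.100000), (dp/dtau, dq/dtau) = (-1.000000, -1.000000); Gamma_ppp = 0.000000, Gamma_ppq = 0.000000, Gamma_pqq = 0.000000, Gamma_qpp = 0.000000, Gamma_qpq = 0.000000, Gamma_qqq = 0.000000; k1 = (-1.000000, -1.000000, 0.000000, 0.000000)
  k2: at (p, q) = (0.775000, 0.025000), (dp/dtau, dq/dtau) = (-1.000000, -1.000000); Gamma_ppp = 0.000000, Gamma_ppq = 0.000000, Gamma_pqq = 0.000000, Gamma_qpp = 0.000000, Gamma_qpq = 0.000000, Gamma_qqq = 0.000000; k2 = (-1.000000, -1.000000, 0.000000, 0.000000)
  k3: at (p, q) = (0.775000, 0.025000), (dp/dtau, dq/dtau) = (-1.000000, -1.000000); Gamma_ppp = 0.000000, Gamma_ppq = 0.000000, Gamma_pqq = 0.000000, Gamma_qpp = 0.000000, Gamma_qpq = 0.000000, Gamma_qqq = 0.000000; k3 = (-1.000000, -1.000000, 0.000000, 0.000000)
  k4: at (p, q) = (0.700000, -0.050000), (dp/dtau, dq/dtau) = (-1.000000, -1.000000); Gamma_ppp = 0.000000, Gamma_ppq = 0.000000, Gamma_pqq = 0.000000, Gamma_qpp = 0.000000, Gamma_qpq = 0.000000, Gamma_qqq = 0.000000; k4 = (-1.000000, -1.000000, 0.000000, 0.000000)
  Y <- Y + (h/6)(k1 + 2k2 + 2k3 + k4): p = 0.7000, q = -0.0500, dp/dtau = -1.0000, dq/dtau = -1.0000
step 3:
  k1: at (p, q) = (0.700000, -0.050000), (dp/dtau, dq/dtau) = (-1.000000, -1.000000); Gamma_ppp = 0.000000, Gamma_ppq = 0.000000, Gamma_pqq = 0.000000, Gamma_qpp = 0.000000, Gamma_qpq = 0.000000, Gamma_qqq = 0.000000; k1 = (-1.000000, -1.000000, 0.000000, 0.000000)
  k2: at (p, q) = (0.625000, -0.125000), (dp/dtau, dq/dtau) = (-1.000000, -1.000000); Gamma_ppp = 0.000000, Gamma_ppq = 0.000000, Gamma_pqq = 0.000000, Gamma_qpp = 0.000000, Gamma_qpq = 0.000000, Gamma_qqq = 0.000000; k2 = (-1.000000, -1.000000, 0.000000, 0.000000)
  k3: at (p, q) = (0.625000, -0.125000), (dp/dtau, dq/dtau) = (-1.000000, -1.000000); Gamma_ppp = 0.000000, Gamma_ppq = 0.000000, Gamma_pqq = 0.000000, Gamma_qpp = 0.000000, Gamma_qpq = 0.000000, Gamma_qqq = 0.000000; k3 = (-1.000000, -1.000000, 0.000000, 0.000000)
  k4: at (p, q) = (0.550000, -0.200000), (dp/dtau, dq/dtau) = (-1.000000, -1.000000); Gamma_ppp = 0.000000, Gamma_ppq = 0.000000, Gamma_pqq = 0.000000, Gamma_qpp = 0.000000, Gamma_qpq = 0.000000, Gamma_qqq = 0.000000; k4 = (-1.000000, -1.000000, 0.000000, 0.000000)
  Y <- Y + (h/6)(k1 + 2k2 + 2k3 + k4): p = 0.5500, q = -0.2000, dp/dtau = -1.0000, dq/dtau = -1.0000

Answer: p = 0.5500, q = -0.2000, dp/dtau = -1.0000, dq/dtau = -1.0000


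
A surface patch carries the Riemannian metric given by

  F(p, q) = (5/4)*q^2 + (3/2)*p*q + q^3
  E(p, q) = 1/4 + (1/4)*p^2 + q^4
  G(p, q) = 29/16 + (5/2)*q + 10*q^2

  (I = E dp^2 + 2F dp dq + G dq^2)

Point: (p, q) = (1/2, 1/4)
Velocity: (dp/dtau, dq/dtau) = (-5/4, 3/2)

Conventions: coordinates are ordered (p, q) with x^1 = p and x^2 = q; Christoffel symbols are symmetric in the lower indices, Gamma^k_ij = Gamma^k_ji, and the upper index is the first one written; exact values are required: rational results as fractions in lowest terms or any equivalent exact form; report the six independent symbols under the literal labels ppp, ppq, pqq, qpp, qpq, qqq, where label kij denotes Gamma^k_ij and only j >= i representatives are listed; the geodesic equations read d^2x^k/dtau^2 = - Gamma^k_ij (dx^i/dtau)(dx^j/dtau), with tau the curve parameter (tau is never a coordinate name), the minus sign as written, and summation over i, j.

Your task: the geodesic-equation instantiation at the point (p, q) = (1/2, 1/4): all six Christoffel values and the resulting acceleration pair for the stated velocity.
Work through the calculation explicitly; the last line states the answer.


E = 81/256, F = 9/32, G = 49/16 at the point
E_p = 1/4, E_q = 1/16, F_p = 3/8, F_q = 25/16, G_p = 0, G_q = 15/2
EG - F^2 = 3645/4096;  g^inv = (4096/3645) * [[49/16, -9/32], [-9/32, 81/256]]
first-kind symbols [ij,l] = (1/2)(d_i g_jl + d_j g_il - d_l g_ij): [pp,p] = E_p/2 = 1/8, [pp,q] = F_p - E_q/2 = 11/32, [pq,p] = E_q/2 = 1/32, [pq,q] = G_p/2 = 0, [qq,p] = F_q - G_p/2 = 25/16, [qq,q] = G_q/2 = 15/4
Gamma^p_ij = (G*[ij,p] - F*[ij,q])/(EG - F^2), Gamma^q_ij = (E*[ij,q] - F*[ij,p])/(EG - F^2)
Gamma_ppp = 1172/3645, Gamma_ppq = 392/3645, Gamma_pqq = 3056/729, Gamma_qpp = 67/810, Gamma_qpq = -4/405, Gamma_qqq = 68/81
d^2p/dtau^2 = -(Gamma_ppp*(-5/4)^2 + 2*Gamma_ppq*(-5/4)*(3/2) + Gamma_pqq*(3/2)^2) = -27793/2916
d^2q/dtau^2 = -(Gamma_qpp*(-5/4)^2 + 2*Gamma_qpq*(-5/4)*(3/2) + Gamma_qqq*(3/2)^2) = -5327/2592

Answer: Gamma_ppp = 1172/3645, Gamma_ppq = 392/3645, Gamma_pqq = 3056/729, Gamma_qpp = 67/810, Gamma_qpq = -4/405, Gamma_qqq = 68/81; accelerations (d^2p/dtau^2, d^2q/dtau^2) = (-27793/2916, -5327/2592)


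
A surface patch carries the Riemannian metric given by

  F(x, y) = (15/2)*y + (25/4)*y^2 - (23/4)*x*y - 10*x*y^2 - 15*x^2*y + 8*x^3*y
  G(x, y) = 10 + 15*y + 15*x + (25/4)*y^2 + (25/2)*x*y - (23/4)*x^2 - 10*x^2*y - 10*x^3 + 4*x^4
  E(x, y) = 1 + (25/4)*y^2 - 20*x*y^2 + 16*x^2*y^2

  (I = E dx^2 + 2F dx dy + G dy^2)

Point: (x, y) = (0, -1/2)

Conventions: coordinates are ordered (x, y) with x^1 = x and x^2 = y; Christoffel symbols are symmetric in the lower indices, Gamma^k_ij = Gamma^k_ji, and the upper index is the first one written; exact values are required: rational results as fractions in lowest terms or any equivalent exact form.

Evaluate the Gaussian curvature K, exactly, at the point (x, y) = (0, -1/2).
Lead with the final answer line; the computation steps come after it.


Answer: K = -16/405

E = 41/16, F = -35/16, G = 65/16, EG - F^2 = 45/8 at the point
E_x = -5, E_y = -25/4, F_x = 3/8, F_y = 5/4, G_x = 35/4, G_y = 35/4
E_yy = 25/2, F_xy = 17/4, G_xx = -3/2
By Brioschi, K is (det M1 - det M2) divided by (EG - F^2) squared.
M1 = [[-E_yy/2 + F_xy - G_xx/2, E_x/2, F_x - E_y/2], [F_y - G_x/2, E, F], [G_y/2, F, G]] = [[-5/4, -5/2, 7/2], [-25/8, 41/16, -35/16], [35/8, -35/16, 65/16]]; det M1 = -965/32
M2 = [[0, E_y/2, G_x/2], [E_y/2, E, F], [G_x/2, F, G]] = [[0, -25/8, 35/8], [-25/8, 41/16, -35/16], [35/8, -35/16, 65/16]]; det M2 = -925/32
det M1 - det M2 = -5/4; K = -5/4 / (45/8)^2 = -16/405


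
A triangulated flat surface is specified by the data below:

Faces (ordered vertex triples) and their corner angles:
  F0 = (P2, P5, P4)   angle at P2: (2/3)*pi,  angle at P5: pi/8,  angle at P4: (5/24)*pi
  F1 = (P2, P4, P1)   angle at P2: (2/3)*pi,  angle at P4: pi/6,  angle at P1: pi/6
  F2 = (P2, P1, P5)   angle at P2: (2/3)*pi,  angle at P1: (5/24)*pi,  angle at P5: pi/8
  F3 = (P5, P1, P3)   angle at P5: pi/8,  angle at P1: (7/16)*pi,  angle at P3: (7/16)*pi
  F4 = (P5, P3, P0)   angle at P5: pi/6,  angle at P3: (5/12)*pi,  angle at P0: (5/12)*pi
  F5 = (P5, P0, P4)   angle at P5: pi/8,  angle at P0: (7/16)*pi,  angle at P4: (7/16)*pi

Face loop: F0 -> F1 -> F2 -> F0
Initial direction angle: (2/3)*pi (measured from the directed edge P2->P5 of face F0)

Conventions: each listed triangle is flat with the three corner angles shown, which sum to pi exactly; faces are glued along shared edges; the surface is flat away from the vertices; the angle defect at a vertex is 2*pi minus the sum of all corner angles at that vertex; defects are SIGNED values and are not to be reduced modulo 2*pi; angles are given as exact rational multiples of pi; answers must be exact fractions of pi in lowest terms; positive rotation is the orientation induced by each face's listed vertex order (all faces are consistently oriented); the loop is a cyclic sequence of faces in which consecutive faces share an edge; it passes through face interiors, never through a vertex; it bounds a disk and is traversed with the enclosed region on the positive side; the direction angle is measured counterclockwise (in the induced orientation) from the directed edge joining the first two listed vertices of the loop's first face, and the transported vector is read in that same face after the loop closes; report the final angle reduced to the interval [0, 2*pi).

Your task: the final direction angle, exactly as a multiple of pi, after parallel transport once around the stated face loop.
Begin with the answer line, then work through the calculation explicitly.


Answer: final direction angle = (2/3)*pi

enclosed vertex P2: corner angles sum to 2*pi, defect = 2*pi - 2*pi = 0
summing the enclosed defects onto the initial angle, mod 2*pi in the induced orientation:
final angle = (2/3)*pi + 0 = (2/3)*pi (mod 2*pi)
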